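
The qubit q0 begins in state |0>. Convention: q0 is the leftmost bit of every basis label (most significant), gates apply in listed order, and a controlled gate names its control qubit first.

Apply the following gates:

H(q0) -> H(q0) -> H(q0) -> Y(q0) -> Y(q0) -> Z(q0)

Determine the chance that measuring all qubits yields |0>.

Outcome |0> occurs with probability 1/2.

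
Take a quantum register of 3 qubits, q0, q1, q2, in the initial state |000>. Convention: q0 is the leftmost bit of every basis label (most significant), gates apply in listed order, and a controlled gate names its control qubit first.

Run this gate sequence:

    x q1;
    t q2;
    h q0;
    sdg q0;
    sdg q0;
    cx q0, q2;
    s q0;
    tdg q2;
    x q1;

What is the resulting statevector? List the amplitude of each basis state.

The resulting statevector has amplitude sqrt(2)/2 on |000>, -sqrt(2)*exp(I*pi/4)/2 on |101>, and 0 on every other basis state.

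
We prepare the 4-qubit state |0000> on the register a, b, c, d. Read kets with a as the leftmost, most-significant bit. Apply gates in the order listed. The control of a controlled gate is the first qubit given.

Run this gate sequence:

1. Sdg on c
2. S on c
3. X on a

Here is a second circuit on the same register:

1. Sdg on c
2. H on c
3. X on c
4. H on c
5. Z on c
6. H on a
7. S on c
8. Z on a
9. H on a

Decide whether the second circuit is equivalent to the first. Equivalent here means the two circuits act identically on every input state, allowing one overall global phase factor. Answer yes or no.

Yes, they are equivalent — the unitaries differ by at most a global phase.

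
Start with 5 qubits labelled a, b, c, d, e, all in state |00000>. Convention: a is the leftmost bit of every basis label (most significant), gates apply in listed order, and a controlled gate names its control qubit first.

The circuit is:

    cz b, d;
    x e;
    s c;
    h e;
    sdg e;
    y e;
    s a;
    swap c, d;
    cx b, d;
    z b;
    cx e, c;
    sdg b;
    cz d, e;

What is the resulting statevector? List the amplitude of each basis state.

The resulting statevector has amplitude sqrt(2)/2 on |00000>, sqrt(2)*I/2 on |00101>, and 0 on every other basis state.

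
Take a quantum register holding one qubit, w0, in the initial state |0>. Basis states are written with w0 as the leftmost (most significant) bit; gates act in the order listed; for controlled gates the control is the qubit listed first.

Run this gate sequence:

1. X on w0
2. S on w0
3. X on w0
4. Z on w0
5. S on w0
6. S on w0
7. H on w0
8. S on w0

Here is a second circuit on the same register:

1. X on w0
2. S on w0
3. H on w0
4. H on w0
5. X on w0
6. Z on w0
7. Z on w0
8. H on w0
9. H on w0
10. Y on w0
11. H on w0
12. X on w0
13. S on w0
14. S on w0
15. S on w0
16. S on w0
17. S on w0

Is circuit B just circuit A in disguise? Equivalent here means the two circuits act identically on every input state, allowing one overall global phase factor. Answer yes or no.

No, they are not equivalent — no single phase factor reconciles the two unitaries.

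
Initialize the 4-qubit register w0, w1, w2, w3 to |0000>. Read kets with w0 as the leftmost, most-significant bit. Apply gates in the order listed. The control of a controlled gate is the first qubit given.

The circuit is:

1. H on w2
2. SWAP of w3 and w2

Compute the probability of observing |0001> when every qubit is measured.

A full measurement returns |0001> with probability 1/2.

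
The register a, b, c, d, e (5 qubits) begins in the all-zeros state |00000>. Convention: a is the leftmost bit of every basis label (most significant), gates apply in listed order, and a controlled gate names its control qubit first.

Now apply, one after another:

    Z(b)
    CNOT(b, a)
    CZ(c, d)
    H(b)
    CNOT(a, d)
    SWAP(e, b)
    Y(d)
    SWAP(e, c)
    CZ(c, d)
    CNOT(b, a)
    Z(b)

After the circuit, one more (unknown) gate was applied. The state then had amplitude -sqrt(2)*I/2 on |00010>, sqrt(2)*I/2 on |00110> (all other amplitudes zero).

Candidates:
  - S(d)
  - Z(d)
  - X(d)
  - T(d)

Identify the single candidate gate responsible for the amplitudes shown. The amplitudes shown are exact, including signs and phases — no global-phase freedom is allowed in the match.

The applied gate was Z(d).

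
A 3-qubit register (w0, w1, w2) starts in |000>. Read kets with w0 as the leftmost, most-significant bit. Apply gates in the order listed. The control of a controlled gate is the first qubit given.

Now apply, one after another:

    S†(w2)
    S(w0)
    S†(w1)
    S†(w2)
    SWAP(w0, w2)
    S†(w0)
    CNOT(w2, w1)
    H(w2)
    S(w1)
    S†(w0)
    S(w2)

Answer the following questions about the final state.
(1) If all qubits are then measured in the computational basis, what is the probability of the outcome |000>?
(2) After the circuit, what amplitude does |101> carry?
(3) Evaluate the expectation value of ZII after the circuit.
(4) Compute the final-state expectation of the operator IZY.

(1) A full measurement returns |000> with probability 1/2.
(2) The amplitude on |101> is 0.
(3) In the final state, ZII has expectation 1.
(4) The expectation value of IZY is 1.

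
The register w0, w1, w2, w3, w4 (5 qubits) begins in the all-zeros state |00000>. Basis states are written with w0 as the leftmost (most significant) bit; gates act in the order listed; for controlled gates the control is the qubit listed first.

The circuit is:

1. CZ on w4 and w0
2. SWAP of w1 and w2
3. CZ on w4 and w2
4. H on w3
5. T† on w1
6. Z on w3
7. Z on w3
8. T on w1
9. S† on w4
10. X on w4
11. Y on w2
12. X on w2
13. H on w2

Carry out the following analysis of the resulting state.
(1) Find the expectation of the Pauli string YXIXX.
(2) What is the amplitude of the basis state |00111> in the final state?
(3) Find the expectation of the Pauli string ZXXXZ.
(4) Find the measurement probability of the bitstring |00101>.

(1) The expectation value of YXIXX is 0.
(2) The amplitude on |00111> is I/2.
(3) In the final state, ZXXXZ has expectation 0.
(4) Outcome |00101> occurs with probability 1/4.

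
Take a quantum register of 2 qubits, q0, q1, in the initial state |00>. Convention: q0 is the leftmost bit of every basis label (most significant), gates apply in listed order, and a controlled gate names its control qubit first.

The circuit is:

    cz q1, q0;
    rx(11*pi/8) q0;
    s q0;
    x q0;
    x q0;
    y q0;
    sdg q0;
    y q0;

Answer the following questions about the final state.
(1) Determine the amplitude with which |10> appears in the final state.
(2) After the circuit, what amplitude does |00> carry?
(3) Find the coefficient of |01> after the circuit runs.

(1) |10> carries amplitude sin(5*pi/16) in the final state. Key observation: the block from step 4 through step 5 cancels to the identity and can be dropped.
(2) |00> carries amplitude I*cos(5*pi/16) in the final state.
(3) The final state's coefficient on |01> equals 0.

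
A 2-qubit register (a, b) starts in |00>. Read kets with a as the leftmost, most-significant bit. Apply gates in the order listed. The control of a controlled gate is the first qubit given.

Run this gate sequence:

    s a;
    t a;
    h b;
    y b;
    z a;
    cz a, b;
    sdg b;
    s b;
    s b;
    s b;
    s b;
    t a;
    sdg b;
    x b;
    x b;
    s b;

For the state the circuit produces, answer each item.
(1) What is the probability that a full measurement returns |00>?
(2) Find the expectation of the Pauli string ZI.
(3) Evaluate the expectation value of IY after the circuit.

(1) Outcome |00> occurs with probability 1/2. Key observation: steps 8-11 multiply out to the identity, so the circuit reduces to the remaining gates.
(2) The observable ZI averages to 1.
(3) In the final state, IY has expectation 1.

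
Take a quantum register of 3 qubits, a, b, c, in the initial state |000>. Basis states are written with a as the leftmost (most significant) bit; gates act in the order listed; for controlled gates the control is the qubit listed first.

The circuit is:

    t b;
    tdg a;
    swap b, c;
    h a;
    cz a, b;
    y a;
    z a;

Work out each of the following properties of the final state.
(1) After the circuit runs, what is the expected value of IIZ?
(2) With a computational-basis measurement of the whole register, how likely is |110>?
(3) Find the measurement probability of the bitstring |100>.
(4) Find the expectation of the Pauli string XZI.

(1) The expectation value of IIZ is 1.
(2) Outcome |110> occurs with probability 0.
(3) The probability of measuring |100> is 1/2.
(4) In the final state, XZI has expectation 1.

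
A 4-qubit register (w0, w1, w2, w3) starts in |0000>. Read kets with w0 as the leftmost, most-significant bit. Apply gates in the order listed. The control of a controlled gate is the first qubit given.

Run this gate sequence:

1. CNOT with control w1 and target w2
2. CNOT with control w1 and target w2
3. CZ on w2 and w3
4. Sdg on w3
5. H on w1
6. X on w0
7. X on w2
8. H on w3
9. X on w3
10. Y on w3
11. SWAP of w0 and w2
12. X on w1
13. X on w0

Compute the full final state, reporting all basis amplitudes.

The final amplitudes are -I/2 on |0010>, I/2 on |0011>, -I/2 on |0110>, I/2 on |0111>, and 0 on every other basis state. Key observation: gates 1-2 undo each other exactly, leaving only the rest of the circuit to track.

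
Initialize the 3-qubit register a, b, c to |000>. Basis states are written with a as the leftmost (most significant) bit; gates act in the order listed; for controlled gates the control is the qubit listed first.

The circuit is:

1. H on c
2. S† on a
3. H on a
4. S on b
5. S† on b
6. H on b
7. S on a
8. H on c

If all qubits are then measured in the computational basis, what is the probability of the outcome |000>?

Outcome |000> occurs with probability 1/4.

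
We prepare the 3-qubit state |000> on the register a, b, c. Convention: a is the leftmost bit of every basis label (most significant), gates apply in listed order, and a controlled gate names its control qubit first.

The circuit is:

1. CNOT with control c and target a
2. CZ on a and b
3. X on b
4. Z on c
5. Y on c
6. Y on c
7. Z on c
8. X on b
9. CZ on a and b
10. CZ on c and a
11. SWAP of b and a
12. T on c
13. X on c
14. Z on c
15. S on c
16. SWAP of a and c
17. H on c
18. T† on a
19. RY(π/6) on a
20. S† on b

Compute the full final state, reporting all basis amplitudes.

After the circuit, the state carries amplitude (-1 + sqrt(3))*exp(I*pi/4)/4 on |000>, (-1 + sqrt(3))*exp(I*pi/4)/4 on |001>, 0 on |010>, 0 on |011>, (-sqrt(3) - 1)*exp(I*pi/4)/4 on |100>, (-sqrt(3) - 1)*exp(I*pi/4)/4 on |101>, 0 on |110>, 0 on |111>. Key observation: steps 2-9 multiply out to the identity, so the circuit reduces to the remaining gates.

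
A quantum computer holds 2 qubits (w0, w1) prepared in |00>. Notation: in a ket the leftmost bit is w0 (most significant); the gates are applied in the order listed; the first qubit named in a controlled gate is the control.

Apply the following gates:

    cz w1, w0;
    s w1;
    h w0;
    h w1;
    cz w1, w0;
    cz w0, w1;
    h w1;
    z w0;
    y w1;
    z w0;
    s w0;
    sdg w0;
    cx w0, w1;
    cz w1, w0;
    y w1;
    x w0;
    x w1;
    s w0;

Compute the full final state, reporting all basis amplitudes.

The resulting statevector has amplitude -sqrt(2)/2 on |00>, 0 on |01>, 0 on |10>, sqrt(2)*I/2 on |11>.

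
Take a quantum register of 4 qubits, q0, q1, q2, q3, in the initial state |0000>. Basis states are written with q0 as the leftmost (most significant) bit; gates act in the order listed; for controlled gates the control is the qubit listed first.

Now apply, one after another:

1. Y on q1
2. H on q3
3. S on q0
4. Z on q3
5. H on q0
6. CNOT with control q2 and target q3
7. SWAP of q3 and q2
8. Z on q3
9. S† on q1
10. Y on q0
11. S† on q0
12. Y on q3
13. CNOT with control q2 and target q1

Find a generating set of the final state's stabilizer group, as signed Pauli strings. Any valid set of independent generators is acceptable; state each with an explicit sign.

One valid set of independent stabilizer generators is +YIII, -IXXI, -IZZI, -IIIZ (any independent generating set of the same group is equally correct).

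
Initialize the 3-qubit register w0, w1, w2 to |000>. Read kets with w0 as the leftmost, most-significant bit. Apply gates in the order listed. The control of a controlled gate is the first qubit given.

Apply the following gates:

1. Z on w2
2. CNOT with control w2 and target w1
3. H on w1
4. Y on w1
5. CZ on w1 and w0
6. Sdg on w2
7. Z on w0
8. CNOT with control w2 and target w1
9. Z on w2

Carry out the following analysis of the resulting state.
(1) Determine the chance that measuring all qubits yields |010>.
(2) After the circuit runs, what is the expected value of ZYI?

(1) Outcome |010> occurs with probability 1/2.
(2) The expectation value of ZYI is 0.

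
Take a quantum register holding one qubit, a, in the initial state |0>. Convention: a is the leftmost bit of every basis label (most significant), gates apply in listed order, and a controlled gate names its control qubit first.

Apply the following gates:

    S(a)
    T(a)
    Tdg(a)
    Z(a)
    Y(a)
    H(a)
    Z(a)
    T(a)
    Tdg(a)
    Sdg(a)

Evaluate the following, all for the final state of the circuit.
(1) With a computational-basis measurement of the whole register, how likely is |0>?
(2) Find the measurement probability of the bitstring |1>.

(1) Outcome |0> occurs with probability 1/2.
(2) The probability of measuring |1> is 1/2.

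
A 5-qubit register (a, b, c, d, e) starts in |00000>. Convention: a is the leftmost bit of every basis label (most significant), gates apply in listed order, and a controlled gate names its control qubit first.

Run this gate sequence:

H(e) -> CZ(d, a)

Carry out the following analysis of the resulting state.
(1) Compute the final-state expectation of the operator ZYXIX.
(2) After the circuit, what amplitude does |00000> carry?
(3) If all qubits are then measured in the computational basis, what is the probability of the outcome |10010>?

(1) The expectation value of ZYXIX is 0.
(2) The final state's coefficient on |00000> equals sqrt(2)/2.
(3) The probability of measuring |10010> is 0.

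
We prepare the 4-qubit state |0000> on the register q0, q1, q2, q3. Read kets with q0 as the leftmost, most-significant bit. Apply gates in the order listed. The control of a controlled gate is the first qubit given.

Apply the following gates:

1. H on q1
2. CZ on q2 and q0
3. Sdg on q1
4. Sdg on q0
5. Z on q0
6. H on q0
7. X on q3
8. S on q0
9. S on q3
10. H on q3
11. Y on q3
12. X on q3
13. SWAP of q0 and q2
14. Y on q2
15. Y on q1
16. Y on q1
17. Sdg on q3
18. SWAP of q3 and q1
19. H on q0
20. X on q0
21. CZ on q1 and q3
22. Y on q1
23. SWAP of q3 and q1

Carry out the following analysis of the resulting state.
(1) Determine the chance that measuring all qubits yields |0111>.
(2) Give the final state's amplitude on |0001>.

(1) Outcome |0111> occurs with probability 1/16.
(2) |0001> carries amplitude -I/4 in the final state.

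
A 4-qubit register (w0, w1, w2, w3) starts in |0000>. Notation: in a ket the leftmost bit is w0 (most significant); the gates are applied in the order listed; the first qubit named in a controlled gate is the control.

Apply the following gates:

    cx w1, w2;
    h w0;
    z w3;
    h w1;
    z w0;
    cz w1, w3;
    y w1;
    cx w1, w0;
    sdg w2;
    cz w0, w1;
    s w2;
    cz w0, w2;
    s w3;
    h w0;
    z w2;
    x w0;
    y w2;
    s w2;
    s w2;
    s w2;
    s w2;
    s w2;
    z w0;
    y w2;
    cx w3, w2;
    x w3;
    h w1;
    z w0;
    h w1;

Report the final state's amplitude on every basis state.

After the circuit, the state carries amplitude sqrt(2)/2 on |0001>, sqrt(2)/2 on |1101>, and 0 on every other basis state.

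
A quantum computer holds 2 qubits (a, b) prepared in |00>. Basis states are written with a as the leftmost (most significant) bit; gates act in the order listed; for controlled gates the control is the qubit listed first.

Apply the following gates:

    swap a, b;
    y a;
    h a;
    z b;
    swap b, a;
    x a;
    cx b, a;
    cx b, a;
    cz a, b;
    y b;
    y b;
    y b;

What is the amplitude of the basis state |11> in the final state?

The amplitude on |11> is -sqrt(2)/2.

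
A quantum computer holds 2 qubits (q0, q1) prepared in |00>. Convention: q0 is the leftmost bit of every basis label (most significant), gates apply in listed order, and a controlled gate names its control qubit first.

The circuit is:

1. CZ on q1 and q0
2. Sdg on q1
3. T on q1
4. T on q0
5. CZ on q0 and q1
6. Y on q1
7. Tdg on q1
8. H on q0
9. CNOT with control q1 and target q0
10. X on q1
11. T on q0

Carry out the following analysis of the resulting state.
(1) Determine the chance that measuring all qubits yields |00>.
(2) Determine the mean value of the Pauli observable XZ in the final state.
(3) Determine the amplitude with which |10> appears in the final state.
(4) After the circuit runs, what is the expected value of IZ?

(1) Outcome |00> occurs with probability 1/2.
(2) The observable XZ averages to sqrt(2)/2.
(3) The final state's coefficient on |10> equals sqrt(2)*I/2.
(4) In the final state, IZ has expectation 1.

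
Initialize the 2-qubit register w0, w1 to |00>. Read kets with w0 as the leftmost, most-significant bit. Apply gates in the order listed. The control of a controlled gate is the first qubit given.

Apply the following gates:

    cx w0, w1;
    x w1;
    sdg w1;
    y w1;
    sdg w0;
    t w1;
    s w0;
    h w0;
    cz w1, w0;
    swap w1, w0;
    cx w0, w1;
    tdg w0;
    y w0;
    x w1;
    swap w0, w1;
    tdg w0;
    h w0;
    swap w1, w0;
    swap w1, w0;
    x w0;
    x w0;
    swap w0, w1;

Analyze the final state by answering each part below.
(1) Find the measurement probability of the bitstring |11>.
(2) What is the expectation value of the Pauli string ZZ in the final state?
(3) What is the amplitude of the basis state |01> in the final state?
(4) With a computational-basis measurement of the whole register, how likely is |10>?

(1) The probability of measuring |11> is 1/2 - sqrt(2)/4.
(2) In the final state, ZZ has expectation -sqrt(2)/2.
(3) The final state's coefficient on |01> equals 0.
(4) Outcome |10> occurs with probability sqrt(2)/4 + 1/2.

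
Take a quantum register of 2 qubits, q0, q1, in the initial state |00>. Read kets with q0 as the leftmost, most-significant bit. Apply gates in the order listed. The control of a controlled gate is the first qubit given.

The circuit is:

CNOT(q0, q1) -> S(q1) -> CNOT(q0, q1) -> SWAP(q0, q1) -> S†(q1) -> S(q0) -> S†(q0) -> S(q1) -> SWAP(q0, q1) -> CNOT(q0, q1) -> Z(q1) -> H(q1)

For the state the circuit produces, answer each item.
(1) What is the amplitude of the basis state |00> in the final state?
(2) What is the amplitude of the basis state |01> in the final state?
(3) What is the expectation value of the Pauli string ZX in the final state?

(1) The amplitude on |00> is sqrt(2)/2. Key observation: steps 3-10 multiply out to the identity, so the circuit reduces to the remaining gates.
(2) The final state's coefficient on |01> equals sqrt(2)/2.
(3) The observable ZX averages to 1.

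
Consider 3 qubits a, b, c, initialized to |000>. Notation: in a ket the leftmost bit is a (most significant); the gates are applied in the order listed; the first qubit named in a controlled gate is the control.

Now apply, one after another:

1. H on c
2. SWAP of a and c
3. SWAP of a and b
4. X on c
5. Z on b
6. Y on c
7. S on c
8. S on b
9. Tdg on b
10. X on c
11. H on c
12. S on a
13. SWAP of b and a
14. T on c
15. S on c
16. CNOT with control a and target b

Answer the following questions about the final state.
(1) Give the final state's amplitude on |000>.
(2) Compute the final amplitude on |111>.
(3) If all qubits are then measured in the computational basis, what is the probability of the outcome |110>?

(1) The amplitude on |000> is -I/2.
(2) |111> carries amplitude I/2 in the final state.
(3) The probability of measuring |110> is 1/4.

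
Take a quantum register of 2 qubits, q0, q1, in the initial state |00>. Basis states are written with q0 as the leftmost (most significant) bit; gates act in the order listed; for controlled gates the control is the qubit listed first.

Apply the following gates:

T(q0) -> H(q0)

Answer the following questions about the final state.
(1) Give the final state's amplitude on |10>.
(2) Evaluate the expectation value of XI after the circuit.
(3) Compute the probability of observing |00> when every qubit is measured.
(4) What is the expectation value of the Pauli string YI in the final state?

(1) The amplitude on |10> is sqrt(2)/2.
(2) The observable XI averages to 1.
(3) The probability of measuring |00> is 1/2.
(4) The expectation value of YI is 0.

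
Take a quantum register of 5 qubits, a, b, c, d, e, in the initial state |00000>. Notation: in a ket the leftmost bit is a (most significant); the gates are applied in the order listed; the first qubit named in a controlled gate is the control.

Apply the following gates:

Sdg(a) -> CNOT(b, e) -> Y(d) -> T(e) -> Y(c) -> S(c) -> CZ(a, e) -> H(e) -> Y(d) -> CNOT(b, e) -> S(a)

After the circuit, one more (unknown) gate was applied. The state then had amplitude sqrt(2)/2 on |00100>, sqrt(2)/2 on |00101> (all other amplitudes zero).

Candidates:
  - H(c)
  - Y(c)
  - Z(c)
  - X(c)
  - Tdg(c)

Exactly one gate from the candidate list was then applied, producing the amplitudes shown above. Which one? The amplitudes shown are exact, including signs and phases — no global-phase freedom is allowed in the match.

The unique candidate consistent with the amplitudes is Z(c).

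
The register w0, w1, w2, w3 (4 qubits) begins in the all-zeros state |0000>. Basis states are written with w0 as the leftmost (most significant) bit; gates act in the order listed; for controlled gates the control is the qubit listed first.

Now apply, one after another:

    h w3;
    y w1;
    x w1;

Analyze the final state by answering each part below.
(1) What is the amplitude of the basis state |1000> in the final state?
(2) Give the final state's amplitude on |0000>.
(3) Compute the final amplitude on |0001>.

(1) The amplitude on |1000> is 0.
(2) The amplitude on |0000> is sqrt(2)*I/2.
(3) The final state's coefficient on |0001> equals sqrt(2)*I/2.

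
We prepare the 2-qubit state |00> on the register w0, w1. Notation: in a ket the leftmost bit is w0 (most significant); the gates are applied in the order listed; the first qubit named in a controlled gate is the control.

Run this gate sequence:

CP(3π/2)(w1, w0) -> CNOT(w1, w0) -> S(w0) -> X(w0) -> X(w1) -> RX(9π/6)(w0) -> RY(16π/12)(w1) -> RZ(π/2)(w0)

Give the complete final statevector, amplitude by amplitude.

The resulting statevector has amplitude sqrt(6)*exp(I*pi/4)/4 on |00>, sqrt(2)*exp(I*pi/4)/4 on |01>, sqrt(6)*exp(I*pi/4)/4 on |10>, sqrt(2)*exp(I*pi/4)/4 on |11>.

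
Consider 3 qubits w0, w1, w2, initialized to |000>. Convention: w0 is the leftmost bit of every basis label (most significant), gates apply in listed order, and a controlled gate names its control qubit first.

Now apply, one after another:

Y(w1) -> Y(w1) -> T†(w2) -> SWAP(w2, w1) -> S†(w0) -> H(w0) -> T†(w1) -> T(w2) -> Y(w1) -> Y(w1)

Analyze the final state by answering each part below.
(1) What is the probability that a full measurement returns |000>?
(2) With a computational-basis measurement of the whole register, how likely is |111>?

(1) Outcome |000> occurs with probability 1/2.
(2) Outcome |111> occurs with probability 0.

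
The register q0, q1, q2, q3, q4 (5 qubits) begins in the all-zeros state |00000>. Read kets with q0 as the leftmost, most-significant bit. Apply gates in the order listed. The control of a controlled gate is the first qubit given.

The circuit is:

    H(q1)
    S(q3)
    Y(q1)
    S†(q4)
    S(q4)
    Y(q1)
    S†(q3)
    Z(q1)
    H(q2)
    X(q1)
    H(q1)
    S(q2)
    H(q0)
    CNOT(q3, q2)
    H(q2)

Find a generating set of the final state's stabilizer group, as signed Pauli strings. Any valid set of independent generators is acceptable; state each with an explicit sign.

One valid set of independent stabilizer generators is +XIIII, -IIYII, -IZIII, +IIIZI, +IIIIZ (any independent generating set of the same group is equally correct). Key observation: gates 2-7 undo each other exactly, leaving only the rest of the circuit to track.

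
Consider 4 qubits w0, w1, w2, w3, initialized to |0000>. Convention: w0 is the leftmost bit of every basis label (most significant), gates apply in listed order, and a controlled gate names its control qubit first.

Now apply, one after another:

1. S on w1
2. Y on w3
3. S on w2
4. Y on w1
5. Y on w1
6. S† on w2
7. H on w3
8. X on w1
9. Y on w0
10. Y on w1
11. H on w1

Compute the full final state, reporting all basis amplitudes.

The final amplitudes are I/2 on |1000>, -I/2 on |1001>, I/2 on |1100>, -I/2 on |1101>, and 0 on every other basis state. Key observation: the block from step 3 through step 6 cancels to the identity and can be dropped.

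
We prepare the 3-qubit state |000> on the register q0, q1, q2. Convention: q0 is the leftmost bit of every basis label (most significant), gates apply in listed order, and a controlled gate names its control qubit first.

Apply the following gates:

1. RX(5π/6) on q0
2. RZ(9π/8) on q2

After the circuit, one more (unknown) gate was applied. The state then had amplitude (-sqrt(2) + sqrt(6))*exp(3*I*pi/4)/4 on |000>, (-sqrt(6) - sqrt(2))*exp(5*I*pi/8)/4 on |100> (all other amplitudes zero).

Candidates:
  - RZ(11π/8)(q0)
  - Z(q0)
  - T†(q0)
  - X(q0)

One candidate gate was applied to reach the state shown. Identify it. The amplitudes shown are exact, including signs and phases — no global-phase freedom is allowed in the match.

It was RZ(11π/8)(q0) that produced the state shown.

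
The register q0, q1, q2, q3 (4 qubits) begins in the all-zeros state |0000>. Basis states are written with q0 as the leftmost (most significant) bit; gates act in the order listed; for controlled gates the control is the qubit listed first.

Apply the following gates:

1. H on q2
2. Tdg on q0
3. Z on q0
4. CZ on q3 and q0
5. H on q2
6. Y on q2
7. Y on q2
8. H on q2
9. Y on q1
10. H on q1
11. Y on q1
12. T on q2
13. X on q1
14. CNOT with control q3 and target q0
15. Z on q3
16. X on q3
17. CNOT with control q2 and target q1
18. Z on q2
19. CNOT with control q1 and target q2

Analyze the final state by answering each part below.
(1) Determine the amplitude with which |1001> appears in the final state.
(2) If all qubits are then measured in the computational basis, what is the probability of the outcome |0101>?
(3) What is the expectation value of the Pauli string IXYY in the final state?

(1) The amplitude on |1001> is 0. Key observation: gates 5-8 undo each other exactly, leaving only the rest of the circuit to track.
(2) The probability of measuring |0101> is 1/4.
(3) In the final state, IXYY has expectation 0.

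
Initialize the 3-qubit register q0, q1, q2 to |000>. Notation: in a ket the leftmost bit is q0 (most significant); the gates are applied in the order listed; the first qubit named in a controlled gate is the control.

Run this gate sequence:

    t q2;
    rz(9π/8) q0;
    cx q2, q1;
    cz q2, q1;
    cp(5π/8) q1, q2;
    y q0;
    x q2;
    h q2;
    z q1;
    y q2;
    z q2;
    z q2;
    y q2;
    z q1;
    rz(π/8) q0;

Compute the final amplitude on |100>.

The amplitude on |100> is sqrt(2)/2.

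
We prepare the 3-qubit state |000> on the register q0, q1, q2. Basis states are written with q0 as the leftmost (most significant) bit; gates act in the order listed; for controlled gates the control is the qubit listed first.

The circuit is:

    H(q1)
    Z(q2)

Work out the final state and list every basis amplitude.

The final amplitudes are sqrt(2)/2 on |000>, sqrt(2)/2 on |010>, and 0 on every other basis state.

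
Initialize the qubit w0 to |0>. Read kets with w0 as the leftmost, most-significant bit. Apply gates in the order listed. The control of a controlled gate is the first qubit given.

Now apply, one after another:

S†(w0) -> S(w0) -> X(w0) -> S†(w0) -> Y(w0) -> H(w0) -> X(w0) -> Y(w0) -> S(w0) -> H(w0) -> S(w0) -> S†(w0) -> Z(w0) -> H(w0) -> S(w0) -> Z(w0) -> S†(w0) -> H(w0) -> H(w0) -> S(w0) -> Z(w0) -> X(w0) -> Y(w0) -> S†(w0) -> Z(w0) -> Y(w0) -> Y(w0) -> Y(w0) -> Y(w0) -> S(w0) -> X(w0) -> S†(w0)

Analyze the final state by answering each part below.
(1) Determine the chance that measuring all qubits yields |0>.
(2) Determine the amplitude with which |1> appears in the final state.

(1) The probability of measuring |0> is 1/2. Key observation: gates 16-21 undo each other exactly, leaving only the rest of the circuit to track.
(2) |1> carries amplitude -sqrt(2)/2 in the final state.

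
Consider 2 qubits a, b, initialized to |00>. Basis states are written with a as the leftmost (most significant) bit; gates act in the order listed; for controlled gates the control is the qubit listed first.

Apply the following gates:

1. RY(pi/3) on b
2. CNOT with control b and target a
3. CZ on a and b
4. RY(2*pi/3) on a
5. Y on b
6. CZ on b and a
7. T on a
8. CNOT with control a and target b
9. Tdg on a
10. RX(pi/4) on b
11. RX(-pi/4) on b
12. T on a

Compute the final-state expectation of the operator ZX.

The expectation value of ZX is 0. Key observation: gates 9-12 undo each other exactly, leaving only the rest of the circuit to track.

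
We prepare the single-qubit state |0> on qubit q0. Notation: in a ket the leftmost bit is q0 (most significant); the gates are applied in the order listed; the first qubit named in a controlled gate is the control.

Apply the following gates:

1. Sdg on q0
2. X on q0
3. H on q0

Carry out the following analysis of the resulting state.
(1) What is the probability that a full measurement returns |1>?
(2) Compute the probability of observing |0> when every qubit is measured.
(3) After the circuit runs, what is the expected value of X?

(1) Outcome |1> occurs with probability 1/2.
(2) The probability of measuring |0> is 1/2.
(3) In the final state, X has expectation -1.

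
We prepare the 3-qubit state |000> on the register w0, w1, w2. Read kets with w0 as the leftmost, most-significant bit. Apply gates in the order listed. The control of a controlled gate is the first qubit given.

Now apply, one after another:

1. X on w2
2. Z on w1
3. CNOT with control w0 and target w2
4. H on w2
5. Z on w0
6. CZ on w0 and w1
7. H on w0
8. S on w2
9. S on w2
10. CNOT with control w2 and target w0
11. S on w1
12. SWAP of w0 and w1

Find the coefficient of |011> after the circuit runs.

The amplitude on |011> is 1/2.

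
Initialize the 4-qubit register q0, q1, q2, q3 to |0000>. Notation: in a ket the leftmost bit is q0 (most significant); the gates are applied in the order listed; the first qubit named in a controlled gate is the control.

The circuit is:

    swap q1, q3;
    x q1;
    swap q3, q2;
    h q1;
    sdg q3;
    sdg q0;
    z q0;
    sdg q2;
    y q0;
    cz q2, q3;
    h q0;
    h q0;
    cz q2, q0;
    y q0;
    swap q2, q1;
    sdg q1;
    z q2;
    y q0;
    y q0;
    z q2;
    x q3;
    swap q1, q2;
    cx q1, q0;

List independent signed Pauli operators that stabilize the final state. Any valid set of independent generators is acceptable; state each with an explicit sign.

The stabilizer group can be generated by -XXII, +ZZII, +IIZI, -IIIZ, among other valid generating sets. Key observation: steps 17-20 multiply out to the identity, so the circuit reduces to the remaining gates.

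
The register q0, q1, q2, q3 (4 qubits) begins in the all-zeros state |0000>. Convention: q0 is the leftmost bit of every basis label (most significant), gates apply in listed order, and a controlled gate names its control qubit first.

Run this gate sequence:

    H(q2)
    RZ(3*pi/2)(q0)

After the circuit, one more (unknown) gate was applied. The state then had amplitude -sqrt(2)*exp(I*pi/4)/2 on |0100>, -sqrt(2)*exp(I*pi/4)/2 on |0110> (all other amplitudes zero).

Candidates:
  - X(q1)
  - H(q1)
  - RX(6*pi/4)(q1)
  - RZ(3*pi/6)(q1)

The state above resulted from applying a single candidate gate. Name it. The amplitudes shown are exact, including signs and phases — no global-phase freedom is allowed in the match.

The unique candidate consistent with the amplitudes is X(q1).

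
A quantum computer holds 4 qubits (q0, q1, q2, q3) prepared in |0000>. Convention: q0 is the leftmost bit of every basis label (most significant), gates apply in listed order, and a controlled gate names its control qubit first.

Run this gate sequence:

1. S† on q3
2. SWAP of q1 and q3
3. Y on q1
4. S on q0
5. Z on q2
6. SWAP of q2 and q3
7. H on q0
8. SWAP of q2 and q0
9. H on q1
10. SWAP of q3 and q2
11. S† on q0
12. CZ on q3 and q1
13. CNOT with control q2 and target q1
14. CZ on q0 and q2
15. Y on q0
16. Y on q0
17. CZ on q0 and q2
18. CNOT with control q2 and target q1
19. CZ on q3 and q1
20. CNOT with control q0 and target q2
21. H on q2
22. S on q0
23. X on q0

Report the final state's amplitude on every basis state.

After the circuit, the state carries amplitude 0 on |0000>, 0 on |0001>, 0 on |0010>, 0 on |0011>, 0 on |0100>, 0 on |0101>, 0 on |0110>, 0 on |0111>, sqrt(2)*I/4 on |1000>, sqrt(2)*I/4 on |1001>, sqrt(2)*I/4 on |1010>, sqrt(2)*I/4 on |1011>, -sqrt(2)*I/4 on |1100>, -sqrt(2)*I/4 on |1101>, -sqrt(2)*I/4 on |1110>, -sqrt(2)*I/4 on |1111>. Key observation: steps 12-19 multiply out to the identity, so the circuit reduces to the remaining gates.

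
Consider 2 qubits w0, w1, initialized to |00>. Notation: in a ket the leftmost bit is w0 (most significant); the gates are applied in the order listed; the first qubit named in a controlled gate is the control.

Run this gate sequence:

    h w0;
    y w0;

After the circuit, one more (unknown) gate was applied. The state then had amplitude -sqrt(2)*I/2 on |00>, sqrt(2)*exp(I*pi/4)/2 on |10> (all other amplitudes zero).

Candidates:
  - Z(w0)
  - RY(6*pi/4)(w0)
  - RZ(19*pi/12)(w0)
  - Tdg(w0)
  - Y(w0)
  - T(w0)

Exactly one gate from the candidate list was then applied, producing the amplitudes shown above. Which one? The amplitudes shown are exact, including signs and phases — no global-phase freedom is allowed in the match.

It was Tdg(w0) that produced the state shown.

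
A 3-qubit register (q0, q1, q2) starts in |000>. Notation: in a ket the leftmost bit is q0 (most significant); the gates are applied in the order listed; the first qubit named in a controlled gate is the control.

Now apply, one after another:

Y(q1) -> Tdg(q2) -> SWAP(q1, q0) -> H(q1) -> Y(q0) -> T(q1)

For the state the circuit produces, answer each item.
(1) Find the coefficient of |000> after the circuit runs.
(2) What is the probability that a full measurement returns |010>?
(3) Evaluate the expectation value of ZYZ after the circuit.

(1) The amplitude on |000> is sqrt(2)/2.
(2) A full measurement returns |010> with probability 1/2.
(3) The observable ZYZ averages to sqrt(2)/2.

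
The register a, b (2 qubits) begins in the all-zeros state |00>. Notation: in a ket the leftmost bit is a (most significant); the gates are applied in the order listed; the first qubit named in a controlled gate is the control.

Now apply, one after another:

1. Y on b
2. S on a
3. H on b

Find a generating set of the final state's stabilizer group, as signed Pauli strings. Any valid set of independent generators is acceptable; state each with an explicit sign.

The stabilizer group can be generated by -IX, +ZI, among other valid generating sets.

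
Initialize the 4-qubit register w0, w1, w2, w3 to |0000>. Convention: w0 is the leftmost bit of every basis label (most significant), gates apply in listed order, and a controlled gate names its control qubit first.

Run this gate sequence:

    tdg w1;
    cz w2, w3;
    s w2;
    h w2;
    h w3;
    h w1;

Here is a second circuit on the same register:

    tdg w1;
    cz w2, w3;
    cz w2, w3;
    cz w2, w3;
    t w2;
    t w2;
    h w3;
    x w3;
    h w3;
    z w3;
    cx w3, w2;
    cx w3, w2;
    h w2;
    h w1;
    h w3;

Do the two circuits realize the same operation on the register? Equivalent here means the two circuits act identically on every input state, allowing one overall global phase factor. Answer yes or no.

Yes, they are equivalent — the unitaries differ by at most a global phase.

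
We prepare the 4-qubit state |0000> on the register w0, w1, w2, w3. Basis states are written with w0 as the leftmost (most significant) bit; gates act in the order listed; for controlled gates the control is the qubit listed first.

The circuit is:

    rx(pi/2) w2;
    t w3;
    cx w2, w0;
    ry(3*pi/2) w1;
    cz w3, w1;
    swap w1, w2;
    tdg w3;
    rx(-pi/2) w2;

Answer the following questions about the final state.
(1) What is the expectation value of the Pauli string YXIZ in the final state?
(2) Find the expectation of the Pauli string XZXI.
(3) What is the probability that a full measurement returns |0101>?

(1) In the final state, YXIZ has expectation -1.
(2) The expectation value of XZXI is 0.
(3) A full measurement returns |0101> with probability 0.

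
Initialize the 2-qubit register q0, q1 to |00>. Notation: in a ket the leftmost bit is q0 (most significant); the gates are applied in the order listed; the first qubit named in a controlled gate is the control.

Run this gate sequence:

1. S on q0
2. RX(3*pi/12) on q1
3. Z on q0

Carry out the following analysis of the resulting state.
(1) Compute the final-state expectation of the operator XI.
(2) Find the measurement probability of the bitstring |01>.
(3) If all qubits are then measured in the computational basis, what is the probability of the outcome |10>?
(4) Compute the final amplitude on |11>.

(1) In the final state, XI has expectation 0.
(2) The probability of measuring |01> is 1/2 - sqrt(2)/4.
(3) Outcome |10> occurs with probability 0.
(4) The amplitude on |11> is 0.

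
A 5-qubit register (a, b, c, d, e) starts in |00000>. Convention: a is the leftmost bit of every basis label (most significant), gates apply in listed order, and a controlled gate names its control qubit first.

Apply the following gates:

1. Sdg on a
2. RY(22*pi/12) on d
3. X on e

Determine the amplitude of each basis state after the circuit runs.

The final amplitudes are -sqrt(6)/4 - sqrt(2)/4 on |00001>, -sqrt(2)/4 + sqrt(6)/4 on |00011>, and 0 on every other basis state.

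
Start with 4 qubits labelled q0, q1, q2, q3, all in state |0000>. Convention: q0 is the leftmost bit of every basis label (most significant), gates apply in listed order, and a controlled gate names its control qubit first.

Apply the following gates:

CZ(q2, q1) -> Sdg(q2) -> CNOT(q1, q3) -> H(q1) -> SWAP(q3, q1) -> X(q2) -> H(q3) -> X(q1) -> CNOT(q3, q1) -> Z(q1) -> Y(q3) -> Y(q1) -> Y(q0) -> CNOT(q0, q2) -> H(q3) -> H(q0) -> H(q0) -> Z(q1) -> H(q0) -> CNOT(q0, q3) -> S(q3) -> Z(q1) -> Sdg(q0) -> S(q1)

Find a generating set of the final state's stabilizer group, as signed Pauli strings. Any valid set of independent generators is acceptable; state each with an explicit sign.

The final state is stabilized by the group generated by -YIII, -IIIY, +IZII, +IIZI; other independent generating sets are equally valid.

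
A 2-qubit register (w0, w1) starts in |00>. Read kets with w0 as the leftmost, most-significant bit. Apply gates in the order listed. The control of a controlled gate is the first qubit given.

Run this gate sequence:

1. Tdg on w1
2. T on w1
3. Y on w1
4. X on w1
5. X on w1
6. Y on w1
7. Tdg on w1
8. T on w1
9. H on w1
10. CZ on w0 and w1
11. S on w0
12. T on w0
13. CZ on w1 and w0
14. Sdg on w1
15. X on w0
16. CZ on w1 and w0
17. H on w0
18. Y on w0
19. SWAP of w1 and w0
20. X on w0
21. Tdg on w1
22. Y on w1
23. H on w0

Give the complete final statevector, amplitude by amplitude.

After the circuit, the state carries amplitude 1/2 on |00>, sqrt(2)*(-1 - I)/4 on |01>, sqrt(2)*(1 - I)*exp(3*I*pi/4)/4 on |10>, sqrt(2)*(1 - I)/4 on |11>. Key observation: gates 1-8 undo each other exactly, leaving only the rest of the circuit to track.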